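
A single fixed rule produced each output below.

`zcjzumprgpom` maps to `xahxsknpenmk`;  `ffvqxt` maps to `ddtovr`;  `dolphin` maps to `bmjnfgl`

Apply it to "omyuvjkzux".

Each output is the input with this applied: shift every letter 2 places backward in the alphabet (wrapping around).
For "omyuvjkzux" the result is "mkwsthixsv".

mkwsthixsv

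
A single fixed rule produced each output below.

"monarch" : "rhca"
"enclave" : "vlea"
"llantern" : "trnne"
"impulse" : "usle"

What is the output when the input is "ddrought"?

utohg

The rule is to delete the first 3 characters, then sort the characters into reverse alphabetical order.
Doing the same to "ddrought": "utohg".
(Check on "enclave": → "lave" → "vlea" ✓)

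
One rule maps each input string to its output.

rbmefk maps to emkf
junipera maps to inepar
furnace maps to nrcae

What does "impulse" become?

upsle

The rule is to swap each adjacent pair of characters (1↔2, 3↔4, ...), then delete the first 2 characters.
On "impulse" that produces "upsle".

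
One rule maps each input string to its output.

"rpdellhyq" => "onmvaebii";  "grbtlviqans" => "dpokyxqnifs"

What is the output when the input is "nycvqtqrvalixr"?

Rule — shift every letter 3 places backward in the alphabet (wrapping around), then take characters alternately from the front and the back (1st, last, 2nd, 2nd-last, ...).
For "nycvqtqrvalixr" the result is "kovuzfsinxqsno".

kovuzfsinxqsno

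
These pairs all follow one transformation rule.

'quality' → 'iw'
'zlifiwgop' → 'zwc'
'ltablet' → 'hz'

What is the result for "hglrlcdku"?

What's happening: shift every letter 12 places backward in the alphabet (wrapping around), then keep one character in every 3, starting at position 2 (positions 2nd, 5th, 8th, ...).
Doing the same to "hglrlcdku": "uzy".

uzy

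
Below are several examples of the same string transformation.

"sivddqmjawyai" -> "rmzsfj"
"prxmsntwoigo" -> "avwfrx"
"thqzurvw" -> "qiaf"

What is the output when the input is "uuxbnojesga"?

Rule — shift every letter 9 places forward in the alphabet (wrapping around), then keep every other character starting from the second (positions 2nd, 4th, 6th, ...).
On "uuxbnojesga": the first step gives "ddgkwxsnbpj", and the second then gives "dkxnp".

dkxnp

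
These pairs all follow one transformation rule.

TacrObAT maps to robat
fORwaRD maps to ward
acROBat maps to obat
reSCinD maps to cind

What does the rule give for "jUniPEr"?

In each case the input is transformed by: delete the first 3 characters, then convert every letter to lowercase.
Applying both steps to "jUniPEr": "iPEr", then "iper".

iper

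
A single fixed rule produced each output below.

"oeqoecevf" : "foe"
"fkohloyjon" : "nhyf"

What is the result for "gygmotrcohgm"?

The transformation: swap the first and last characters, then keep one character in every 3, starting at position 1 (positions 1st, 4th, 7th, ...).
Starting from "gygmotrcohgm": after the first operation, "mygmotrcohgg"; after the second, "mmrh".

mmrh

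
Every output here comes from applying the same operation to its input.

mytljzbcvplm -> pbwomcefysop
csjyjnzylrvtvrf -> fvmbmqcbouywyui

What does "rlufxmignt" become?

The pattern: shift every letter 3 places forward in the alphabet (wrapping around).
"rlufxmignt" → "uoxiapljqw".

uoxiapljqw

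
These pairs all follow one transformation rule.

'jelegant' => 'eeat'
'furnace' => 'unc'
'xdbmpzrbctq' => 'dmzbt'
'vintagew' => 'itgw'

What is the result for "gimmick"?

The transformation: keep every other character starting from the second (positions 2nd, 4th, 6th, ...).
Doing the same to "gimmick": "imc".

imc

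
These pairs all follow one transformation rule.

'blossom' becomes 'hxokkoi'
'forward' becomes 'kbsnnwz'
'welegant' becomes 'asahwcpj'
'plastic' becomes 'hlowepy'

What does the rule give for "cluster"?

hyoqapn

In each case the input is transformed by: shift every letter 4 places backward in the alphabet (wrapping around), then swap each adjacent pair of characters (1↔2, 3↔4, ...).
Applying both steps to "cluster": "yhqopan", then "hyoqapn".
(Check on "plastic": → "lhwopey" → "hlowepy" ✓)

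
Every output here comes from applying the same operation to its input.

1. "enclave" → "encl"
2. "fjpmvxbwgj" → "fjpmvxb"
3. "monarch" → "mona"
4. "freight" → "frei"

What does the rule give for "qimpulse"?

qimpu

In each case the input is transformed by: delete the last 3 characters.
Applying that to "qimpulse" gives "qimpu".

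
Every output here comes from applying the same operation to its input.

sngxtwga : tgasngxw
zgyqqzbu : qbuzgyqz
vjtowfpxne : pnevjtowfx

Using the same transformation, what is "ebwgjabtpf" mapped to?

The transformation: move the last 3 characters to the front (rotate right by 3), then swap the first and last characters.
On "ebwgjabtpf" that produces "bpfebwgjat".

bpfebwgjat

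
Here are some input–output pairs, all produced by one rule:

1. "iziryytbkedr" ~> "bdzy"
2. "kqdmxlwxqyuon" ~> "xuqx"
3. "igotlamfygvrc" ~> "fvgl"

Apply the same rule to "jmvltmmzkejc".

The rule is to keep one character in every 3, starting at position 2 (positions 2nd, 5th, 8th, ...), then swap the front and back halves of the string.
On "jmvltmmzkejc": the first step gives "mtzj", and the second then gives "zjmt".

zjmt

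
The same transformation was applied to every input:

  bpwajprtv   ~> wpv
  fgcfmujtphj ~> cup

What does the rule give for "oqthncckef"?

tce

What's happening: keep one character in every 3, starting at position 3 (positions 3rd, 6th, 9th, ...).
So "oqthncckef" becomes "tce".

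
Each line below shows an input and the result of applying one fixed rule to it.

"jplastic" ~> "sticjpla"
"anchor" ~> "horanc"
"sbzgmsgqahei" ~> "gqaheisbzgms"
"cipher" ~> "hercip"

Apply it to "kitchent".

hentkitc

The rule is to swap the front and back halves of the string.
Applying that to "kitchent" gives "hentkitc".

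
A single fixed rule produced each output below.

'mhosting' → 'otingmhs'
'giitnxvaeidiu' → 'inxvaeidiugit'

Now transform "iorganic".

The rule is to move the first 3 characters to the end (rotate left by 3), then swap the first and last characters.
"iorganic" → "ganicior" → "raniciog".

raniciog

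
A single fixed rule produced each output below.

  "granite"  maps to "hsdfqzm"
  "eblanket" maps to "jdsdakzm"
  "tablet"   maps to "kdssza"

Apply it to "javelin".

khmizud

In each case the input is transformed by: move the last 3 characters to the front (rotate right by 3), then shift every letter 1 place backward in the alphabet (wrapping around).
Working it through for "javelin": intermediate "linjave", final "khmizud".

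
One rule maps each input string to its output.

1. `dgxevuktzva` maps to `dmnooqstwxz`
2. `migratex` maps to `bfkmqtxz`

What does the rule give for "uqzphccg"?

The rule is to shift every letter 7 places backward in the alphabet (wrapping around), then sort the characters into alphabetical order.
Working it through for "uqzphccg": intermediate "njsiavvz", final "aijnsvvz".

aijnsvvz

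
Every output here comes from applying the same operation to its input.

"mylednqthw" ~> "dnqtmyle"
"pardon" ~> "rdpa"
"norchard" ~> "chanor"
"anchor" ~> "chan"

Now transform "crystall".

Looking at the pairs, the operation is to delete the last 2 characters, then swap the front and back halves of the string.
Starting from "crystall": after the first operation, "crysta"; after the second, "stacry".

stacry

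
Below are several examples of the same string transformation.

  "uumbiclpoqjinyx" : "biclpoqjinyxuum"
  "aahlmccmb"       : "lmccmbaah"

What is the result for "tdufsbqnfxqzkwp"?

fsbqnfxqzkwptdu

The pattern: move the first 3 characters to the end (rotate left by 3).
"tdufsbqnfxqzkwp" → "fsbqnfxqzkwptdu".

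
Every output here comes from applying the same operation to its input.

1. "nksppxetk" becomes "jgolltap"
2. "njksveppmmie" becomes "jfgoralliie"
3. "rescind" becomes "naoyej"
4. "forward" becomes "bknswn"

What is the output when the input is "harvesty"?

The rule is to delete the last character, then shift every letter 4 places backward in the alphabet (wrapping around).
So "harvesty" becomes "dwnraop".
(Check on "forward": → "forwar" → "bknswn" ✓)

dwnraop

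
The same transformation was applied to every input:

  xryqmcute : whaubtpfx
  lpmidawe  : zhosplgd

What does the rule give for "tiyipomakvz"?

What's happening: shift every letter 3 places forward in the alphabet (wrapping around), then move the last 2 characters to the front (rotate right by 2).
On "tiyipomakvz": the first step gives "wlblsrpdnyc", and the second then gives "ycwlblsrpdn".

ycwlblsrpdn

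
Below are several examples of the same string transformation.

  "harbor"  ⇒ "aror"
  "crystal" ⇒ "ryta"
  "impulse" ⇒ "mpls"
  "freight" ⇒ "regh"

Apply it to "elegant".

The rule is to double every character, then keep one character in every 3, starting at position 3 (positions 3rd, 6th, 9th, ...).
Working it through for "elegant": intermediate "eelleeggaanntt", final "lean".

lean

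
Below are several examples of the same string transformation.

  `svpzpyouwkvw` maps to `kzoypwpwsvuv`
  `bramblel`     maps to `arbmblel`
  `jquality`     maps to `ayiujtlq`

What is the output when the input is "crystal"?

ayctlsr

In each case the input is transformed by: sort the characters into alphabetical order, then take characters alternately from the front and the back (1st, last, 2nd, 2nd-last, ...).
Applying both steps to "crystal": "aclrsty", then "ayctlsr".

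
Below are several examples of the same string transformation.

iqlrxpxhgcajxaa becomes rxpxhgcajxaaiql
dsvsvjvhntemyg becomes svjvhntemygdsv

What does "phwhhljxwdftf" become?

hhljxwdftfphw

Each output is the input with this applied: move the first 3 characters to the end (rotate left by 3).
"phwhhljxwdftf" → "hhljxwdftfphw".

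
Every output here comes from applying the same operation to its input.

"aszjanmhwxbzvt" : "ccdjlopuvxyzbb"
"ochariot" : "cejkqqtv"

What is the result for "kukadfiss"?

cfhkmmuuw

The rule is to sort the characters into alphabetical order, then shift every letter 2 places forward in the alphabet (wrapping around).
Starting from "kukadfiss": after the first operation, "adfikkssu"; after the second, "cfhkmmuuw".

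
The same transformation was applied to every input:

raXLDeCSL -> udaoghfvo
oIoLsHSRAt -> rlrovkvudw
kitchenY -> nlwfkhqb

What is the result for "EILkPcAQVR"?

hlonsfdtyu

The pattern: shift every letter 3 places forward in the alphabet (wrapping around), then convert every letter to lowercase.
So "EILkPcAQVR" becomes "hlonsfdtyu".
(Check on "kitchenY": → "nlwfkhqB" → "nlwfkhqb" ✓)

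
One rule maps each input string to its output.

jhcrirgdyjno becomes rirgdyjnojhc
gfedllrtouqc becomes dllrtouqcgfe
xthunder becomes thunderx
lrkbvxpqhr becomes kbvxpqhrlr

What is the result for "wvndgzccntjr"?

The rule is to swap the front and back halves of the string, then move the last 3 characters to the front (rotate right by 3).
Applying that to "wvndgzccntjr" gives "dgzccntjrwvn".
(Check on "lrkbvxpqhr": → "xpqhrlrkbv" → "kbvxpqhrlr" ✓)

dgzccntjrwvn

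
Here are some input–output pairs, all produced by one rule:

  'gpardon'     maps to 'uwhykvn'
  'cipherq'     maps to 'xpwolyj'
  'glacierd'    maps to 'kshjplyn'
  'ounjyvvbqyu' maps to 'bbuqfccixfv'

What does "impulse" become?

Rule — shift every letter 7 places forward in the alphabet (wrapping around), then swap the first and last characters.
So "impulse" becomes "ltwbszp".

ltwbszp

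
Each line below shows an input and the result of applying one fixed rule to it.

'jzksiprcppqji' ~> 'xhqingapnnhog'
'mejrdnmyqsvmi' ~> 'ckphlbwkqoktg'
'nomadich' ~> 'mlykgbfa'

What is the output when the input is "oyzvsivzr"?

Each output is the input with this applied: swap each adjacent pair of characters (1↔2, 3↔4, ...), then shift every letter 2 places backward in the alphabet (wrapping around).
"oyzvsivzr" → "wmtxgqxtp".

wmtxgqxtp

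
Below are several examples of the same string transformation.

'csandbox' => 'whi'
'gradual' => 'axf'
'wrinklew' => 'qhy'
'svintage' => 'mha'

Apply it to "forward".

zqx

Each output is the input with this applied: keep one character in every 3, starting at position 1 (positions 1st, 4th, 7th, ...), then shift every letter 6 places backward in the alphabet (wrapping around).
On "forward": the first step gives "fwd", and the second then gives "zqx".
(Check on "gradual": → "gdl" → "axf" ✓)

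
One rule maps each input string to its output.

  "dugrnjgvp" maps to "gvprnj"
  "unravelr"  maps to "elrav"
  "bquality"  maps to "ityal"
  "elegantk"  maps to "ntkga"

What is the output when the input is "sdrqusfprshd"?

shdqusfpr

The rule is to delete the first 3 characters, then move the last 3 characters to the front (rotate right by 3).
On "sdrqusfprshd" that produces "shdqusfpr".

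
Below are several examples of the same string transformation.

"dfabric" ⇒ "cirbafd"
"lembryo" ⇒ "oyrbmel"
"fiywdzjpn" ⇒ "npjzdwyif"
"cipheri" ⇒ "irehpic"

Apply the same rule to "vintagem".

megatniv

The transformation: reverse the string.
"vintagem" → "megatniv".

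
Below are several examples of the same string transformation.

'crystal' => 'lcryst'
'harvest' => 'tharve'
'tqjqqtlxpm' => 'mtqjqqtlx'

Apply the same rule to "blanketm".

mblanke

Each output is the input with this applied: move the last character to the front, then delete the last character.
On "blanketm" that produces "mblanke".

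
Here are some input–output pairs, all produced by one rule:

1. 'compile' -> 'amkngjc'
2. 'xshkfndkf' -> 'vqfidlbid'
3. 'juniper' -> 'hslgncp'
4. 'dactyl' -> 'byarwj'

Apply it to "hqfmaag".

fodkyye

The transformation: shift every letter 2 places backward in the alphabet (wrapping around).
For "hqfmaag" the result is "fodkyye".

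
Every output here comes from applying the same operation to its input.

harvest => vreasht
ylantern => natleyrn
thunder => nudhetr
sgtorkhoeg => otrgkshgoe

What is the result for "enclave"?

Rule — move the first 3 characters to the end (rotate left by 3), then take characters alternately from the front and the back (1st, last, 2nd, 2nd-last, ...).
For "enclave", step one produces "laveenc"; step two turns that into "lcanvee".

lcanvee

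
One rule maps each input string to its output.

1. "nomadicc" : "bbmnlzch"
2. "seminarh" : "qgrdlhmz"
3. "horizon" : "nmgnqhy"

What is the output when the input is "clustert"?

The pattern: move the last 2 characters to the front (rotate right by 2), then shift every letter 1 place backward in the alphabet (wrapping around).
So "clustert" becomes "qsbktrsd".

qsbktrsd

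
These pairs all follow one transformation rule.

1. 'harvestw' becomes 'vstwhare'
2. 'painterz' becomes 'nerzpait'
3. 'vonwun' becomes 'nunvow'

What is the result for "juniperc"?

The rule is to swap the front and back halves of the string, then swap the first and last characters.
For "juniperc", step one produces "percjuni"; step two turns that into "iercjunp".

iercjunp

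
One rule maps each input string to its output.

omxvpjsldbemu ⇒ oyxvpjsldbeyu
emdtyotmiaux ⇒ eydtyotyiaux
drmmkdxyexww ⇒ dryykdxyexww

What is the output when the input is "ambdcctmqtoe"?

aybdcctyqtoe

The transformation: replace every "m" with "y".
Applying that to "ambdcctmqtoe" gives "aybdcctyqtoe".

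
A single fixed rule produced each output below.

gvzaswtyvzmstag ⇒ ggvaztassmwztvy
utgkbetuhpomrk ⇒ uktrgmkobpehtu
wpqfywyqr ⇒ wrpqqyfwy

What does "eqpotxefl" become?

The pattern: take characters alternately from the front and the back (1st, last, 2nd, 2nd-last, ...).
So "eqpotxefl" becomes "elqfpeoxt".

elqfpeoxt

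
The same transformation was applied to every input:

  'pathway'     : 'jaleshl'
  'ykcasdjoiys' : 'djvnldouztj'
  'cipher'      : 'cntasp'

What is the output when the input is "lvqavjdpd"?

owgblguoa

The transformation: move the last character to the front, then shift every letter 11 places forward in the alphabet (wrapping around).
Starting from "lvqavjdpd": after the first operation, "dlvqavjdp"; after the second, "owgblguoa".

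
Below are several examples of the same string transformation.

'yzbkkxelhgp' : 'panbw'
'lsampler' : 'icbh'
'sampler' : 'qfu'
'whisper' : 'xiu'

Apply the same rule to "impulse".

In each case the input is transformed by: shift every letter 10 places backward in the alphabet (wrapping around), then keep every other character starting from the second (positions 2nd, 4th, 6th, ...).
Starting from "impulse": after the first operation, "ycfkbiu"; after the second, "cki".

cki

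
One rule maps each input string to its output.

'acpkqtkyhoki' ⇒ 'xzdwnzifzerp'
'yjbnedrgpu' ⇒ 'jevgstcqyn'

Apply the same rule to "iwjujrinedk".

zstcxgyjylx

Each output is the input with this applied: shift every letter 11 places backward in the alphabet (wrapping around), then reverse the string.
Doing the same to "iwjujrinedk": "zstcxgyjylx".
(Check on "yjbnedrgpu": → "nyqctsgvej" → "jevgstcqyn" ✓)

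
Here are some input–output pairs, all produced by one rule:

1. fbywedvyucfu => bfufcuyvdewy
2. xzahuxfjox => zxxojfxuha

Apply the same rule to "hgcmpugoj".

Rule — reverse the string, then move the last 2 characters to the front (rotate right by 2).
Starting from "hgcmpugoj": after the first operation, "jogupmcgh"; after the second, "ghjogupmc".
(Check on "fbywedvyucfu": → "ufcuyvdewybf" → "bfufcuyvdewy" ✓)

ghjogupmc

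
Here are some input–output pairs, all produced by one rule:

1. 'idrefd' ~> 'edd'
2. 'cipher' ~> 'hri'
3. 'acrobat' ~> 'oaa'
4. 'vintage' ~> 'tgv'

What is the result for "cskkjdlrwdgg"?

What's happening: move the first 2 characters to the end (rotate left by 2), then keep every other character starting from the second (positions 2nd, 4th, 6th, ...).
"cskkjdlrwdgg" → "kkjdlrwdggcs" → "kdrdgs".

kdrdgs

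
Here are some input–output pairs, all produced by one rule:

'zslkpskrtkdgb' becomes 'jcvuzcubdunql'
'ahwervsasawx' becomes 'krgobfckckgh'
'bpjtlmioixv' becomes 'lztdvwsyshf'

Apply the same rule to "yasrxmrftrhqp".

What's happening: shift every letter 10 places forward in the alphabet (wrapping around).
Doing the same to "yasrxmrftrhqp": "ikcbhwbpdbraz".

ikcbhwbpdbraz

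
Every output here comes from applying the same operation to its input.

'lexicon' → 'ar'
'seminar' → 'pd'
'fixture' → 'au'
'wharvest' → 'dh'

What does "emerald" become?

ho

The rule is to shift every letter 3 places forward in the alphabet (wrapping around), then keep one character in every 3, starting at position 3 (positions 3rd, 6th, 9th, ...).
Starting from "emerald": after the first operation, "hphudog"; after the second, "ho".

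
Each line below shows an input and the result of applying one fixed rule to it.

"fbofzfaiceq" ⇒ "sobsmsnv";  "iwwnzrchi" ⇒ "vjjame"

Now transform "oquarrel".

Looking at the pairs, the operation is to delete the last 3 characters, then shift every letter 13 places forward in the alphabet (wrapping around) — i.e. ROT13.
Starting from "oquarrel": after the first operation, "oquar"; after the second, "bdhne".
(Check on "fbofzfaiceq": → "fbofzfai" → "sobsmsnv" ✓)

bdhne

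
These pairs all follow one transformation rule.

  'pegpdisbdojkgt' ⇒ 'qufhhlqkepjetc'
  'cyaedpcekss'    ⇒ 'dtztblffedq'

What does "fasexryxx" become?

gybytzfsy

The pattern: shift every letter 1 place forward in the alphabet (wrapping around), then take characters alternately from the front and the back (1st, last, 2nd, 2nd-last, ...).
On "fasexryxx" that produces "gybytzfsy".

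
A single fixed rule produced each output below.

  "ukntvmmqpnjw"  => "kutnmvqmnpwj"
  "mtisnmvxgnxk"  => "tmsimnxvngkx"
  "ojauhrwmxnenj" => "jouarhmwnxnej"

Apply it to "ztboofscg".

Looking at the pairs, the operation is to swap each adjacent pair of characters (1↔2, 3↔4, ...).
So "ztboofscg" becomes "tzobfocsg".

tzobfocsg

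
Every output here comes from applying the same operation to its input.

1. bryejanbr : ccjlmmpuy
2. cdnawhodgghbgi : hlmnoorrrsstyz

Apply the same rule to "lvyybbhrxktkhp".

acegijjmmssvvw

In each case the input is transformed by: shift every letter 11 places forward in the alphabet (wrapping around), then sort the characters into alphabetical order.
On "lvyybbhrxktkhp": the first step gives "wgjjmmscivevsa", and the second then gives "acegijjmmssvvw".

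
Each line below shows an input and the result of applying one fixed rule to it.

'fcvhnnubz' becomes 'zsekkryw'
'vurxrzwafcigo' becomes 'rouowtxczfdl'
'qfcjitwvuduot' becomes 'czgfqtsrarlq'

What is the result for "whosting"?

Rule — delete the first character, then shift every letter 3 places backward in the alphabet (wrapping around).
So "whosting" becomes "elpqfkd".

elpqfkd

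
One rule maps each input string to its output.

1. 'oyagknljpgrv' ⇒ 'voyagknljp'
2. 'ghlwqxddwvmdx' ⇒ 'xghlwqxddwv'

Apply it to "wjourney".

In each case the input is transformed by: move the last 3 characters to the front (rotate right by 3), then delete the first 2 characters.
Working it through for "wjourney": intermediate "neywjour", final "ywjour".

ywjour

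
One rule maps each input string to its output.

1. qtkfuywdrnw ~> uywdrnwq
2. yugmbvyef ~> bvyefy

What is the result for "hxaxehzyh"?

ehzyhh

What's happening: move the first character to the end, then delete the first 3 characters.
For "hxaxehzyh", step one produces "xaxehzyhh"; step two turns that into "ehzyhh".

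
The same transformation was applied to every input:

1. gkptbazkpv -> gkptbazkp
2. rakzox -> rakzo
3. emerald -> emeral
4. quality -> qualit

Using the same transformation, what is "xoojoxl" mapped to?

xoojox

Each output is the input with this applied: delete the last character.
"xoojoxl" → "xoojox".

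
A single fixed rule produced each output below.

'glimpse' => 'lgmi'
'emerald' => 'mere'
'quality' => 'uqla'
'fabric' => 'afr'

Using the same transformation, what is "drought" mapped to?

Rule — swap each adjacent pair of characters (1↔2, 3↔4, ...), then delete the last 3 characters.
Applying both steps to "drought": "rduohgt", then "rduo".

rduo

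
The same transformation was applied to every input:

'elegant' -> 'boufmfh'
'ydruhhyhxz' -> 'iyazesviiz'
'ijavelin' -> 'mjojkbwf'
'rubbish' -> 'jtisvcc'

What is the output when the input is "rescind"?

In each case the input is transformed by: move the last 3 characters to the front (rotate right by 3), then shift every letter 1 place forward in the alphabet (wrapping around).
On "rescind": the first step gives "indresc", and the second then gives "joesftd".

joesftd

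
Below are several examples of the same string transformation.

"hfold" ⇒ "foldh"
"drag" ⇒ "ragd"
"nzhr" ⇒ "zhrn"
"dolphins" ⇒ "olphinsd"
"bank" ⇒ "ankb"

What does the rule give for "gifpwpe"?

Looking at the pairs, the operation is to move the first character to the end.
So "gifpwpe" becomes "ifpwpeg".

ifpwpeg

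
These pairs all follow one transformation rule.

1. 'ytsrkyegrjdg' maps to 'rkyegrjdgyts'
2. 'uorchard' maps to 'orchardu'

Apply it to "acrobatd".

crobatda

The rule is to swap the front and back halves of the string, then move the last 3 characters to the front (rotate right by 3).
"acrobatd" → "batdacro" → "crobatda".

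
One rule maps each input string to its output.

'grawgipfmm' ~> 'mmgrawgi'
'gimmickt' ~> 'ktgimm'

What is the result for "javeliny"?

nyjave

Each output is the input with this applied: move the last 2 characters to the front (rotate right by 2), then delete the last 2 characters.
So "javeliny" becomes "nyjave".
(Check on "gimmickt": → "ktgimmic" → "ktgimm" ✓)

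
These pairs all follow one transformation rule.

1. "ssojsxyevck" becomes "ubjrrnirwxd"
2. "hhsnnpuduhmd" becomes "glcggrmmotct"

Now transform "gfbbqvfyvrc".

uqbfeaapuex

In each case the input is transformed by: shift every letter 1 place backward in the alphabet (wrapping around), then move the last 3 characters to the front (rotate right by 3).
On "gfbbqvfyvrc": the first step gives "feaapuexuqb", and the second then gives "uqbfeaapuex".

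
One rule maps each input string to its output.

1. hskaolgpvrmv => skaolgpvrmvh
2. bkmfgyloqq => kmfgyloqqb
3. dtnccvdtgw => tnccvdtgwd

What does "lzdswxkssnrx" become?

What's happening: move the first character to the end.
Applying that to "lzdswxkssnrx" gives "zdswxkssnrxl".

zdswxkssnrxl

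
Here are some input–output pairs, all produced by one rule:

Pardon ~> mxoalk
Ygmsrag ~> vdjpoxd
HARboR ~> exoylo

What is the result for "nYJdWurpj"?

Looking at the pairs, the operation is to shift every letter 3 places backward in the alphabet (wrapping around), then convert every letter to lowercase.
"nYJdWurpj" → "kvgatromg".

kvgatromg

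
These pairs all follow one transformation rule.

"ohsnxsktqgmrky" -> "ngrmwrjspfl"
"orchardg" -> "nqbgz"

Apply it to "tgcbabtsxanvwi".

Rule — delete the last 3 characters, then shift every letter 1 place backward in the alphabet (wrapping around).
"tgcbabtsxanvwi" → "tgcbabtsxan" → "sfbazasrwzm".

sfbazasrwzm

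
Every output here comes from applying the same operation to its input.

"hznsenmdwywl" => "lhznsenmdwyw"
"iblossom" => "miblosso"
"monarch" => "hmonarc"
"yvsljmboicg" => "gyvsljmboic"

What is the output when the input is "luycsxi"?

Looking at the pairs, the operation is to move the last character to the front.
On "luycsxi" that produces "iluycsx".

iluycsx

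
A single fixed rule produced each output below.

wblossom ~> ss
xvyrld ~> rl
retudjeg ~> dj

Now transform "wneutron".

tr

In each case the input is transformed by: swap the front and back halves of the string, then keep only the first 2 characters.
Applying both steps to "wneutron": "tronwneu", then "tr".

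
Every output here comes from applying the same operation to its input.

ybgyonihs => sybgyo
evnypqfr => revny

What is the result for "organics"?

The transformation: move the last character to the front, then delete the last 3 characters.
Starting from "organics": after the first operation, "sorganic"; after the second, "sorga".

sorga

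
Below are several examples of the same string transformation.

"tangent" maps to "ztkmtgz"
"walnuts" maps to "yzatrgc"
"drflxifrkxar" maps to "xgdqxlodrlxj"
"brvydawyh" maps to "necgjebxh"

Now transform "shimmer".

xkssony

The transformation: reverse the string, then shift every letter 6 places forward in the alphabet (wrapping around).
Working it through for "shimmer": intermediate "remmihs", final "xkssony".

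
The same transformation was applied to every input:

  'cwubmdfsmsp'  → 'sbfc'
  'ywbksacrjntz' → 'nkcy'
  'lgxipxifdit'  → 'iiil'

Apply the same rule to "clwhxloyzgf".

ghoc

The rule is to keep one character in every 3, starting at position 1 (positions 1st, 4th, 7th, ...), then swap the first and last characters.
"clwhxloyzgf" → "chog" → "ghoc".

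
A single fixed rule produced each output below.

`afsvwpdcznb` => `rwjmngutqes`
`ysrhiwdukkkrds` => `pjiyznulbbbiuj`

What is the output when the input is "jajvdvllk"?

aramumccb

Rule — shift every letter 9 places backward in the alphabet (wrapping around).
On "jajvdvllk" that produces "aramumccb".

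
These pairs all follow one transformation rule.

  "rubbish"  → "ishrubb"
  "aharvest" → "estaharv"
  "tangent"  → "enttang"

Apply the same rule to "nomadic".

dicnoma

What's happening: move the last 3 characters to the front (rotate right by 3).
On "nomadic" that produces "dicnoma".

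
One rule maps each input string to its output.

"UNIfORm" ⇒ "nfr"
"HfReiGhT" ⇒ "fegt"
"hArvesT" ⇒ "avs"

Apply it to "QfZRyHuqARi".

What's happening: keep every other character starting from the second (positions 2nd, 4th, 6th, ...), then convert every letter to lowercase.
Working it through for "QfZRyHuqARi": intermediate "fRHqR", final "frhqr".

frhqr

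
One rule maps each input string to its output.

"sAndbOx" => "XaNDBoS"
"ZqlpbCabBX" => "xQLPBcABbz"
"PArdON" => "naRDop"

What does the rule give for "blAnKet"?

In each case the input is transformed by: swap the first and last characters, then flip the case of every letter.
For "blAnKet", step one produces "tlAnKeb"; step two turns that into "TLaNkEB".

TLaNkEB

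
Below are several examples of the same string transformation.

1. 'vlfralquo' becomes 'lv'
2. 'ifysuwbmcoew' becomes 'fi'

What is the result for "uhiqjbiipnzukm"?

hu

The transformation: reverse the string, then keep only the last 2 characters.
Applying both steps to "uhiqjbiipnzukm": "mkuznpiibjqihu", then "hu".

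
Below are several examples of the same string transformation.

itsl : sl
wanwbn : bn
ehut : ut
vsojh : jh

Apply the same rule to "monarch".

ch

The transformation: keep only the last 2 characters.
"monarch" → "ch".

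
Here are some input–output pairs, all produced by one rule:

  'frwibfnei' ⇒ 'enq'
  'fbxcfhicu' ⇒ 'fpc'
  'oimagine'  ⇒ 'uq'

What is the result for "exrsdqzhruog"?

The pattern: keep one character in every 3, starting at position 3 (positions 3rd, 6th, 9th, ...), then shift every letter 8 places forward in the alphabet (wrapping around).
Applying both steps to "exrsdqzhruog": "rqrg", then "zyzo".

zyzo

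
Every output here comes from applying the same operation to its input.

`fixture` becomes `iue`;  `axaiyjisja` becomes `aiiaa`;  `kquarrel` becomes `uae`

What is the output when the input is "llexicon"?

Looking at the pairs, the operation is to move the first character to the end, then keep only the vowels.
For "llexicon" the result is "eio".
(Check on "axaiyjisja": → "xaiyjisjaa" → "aiiaa" ✓)

eio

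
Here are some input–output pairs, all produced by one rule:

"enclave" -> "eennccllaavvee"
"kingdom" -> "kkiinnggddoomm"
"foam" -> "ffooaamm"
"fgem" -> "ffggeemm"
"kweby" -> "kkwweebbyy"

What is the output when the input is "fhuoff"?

ffhhuuooffff

Each output is the input with this applied: double every character.
On "fhuoff" that produces "ffhhuuooffff".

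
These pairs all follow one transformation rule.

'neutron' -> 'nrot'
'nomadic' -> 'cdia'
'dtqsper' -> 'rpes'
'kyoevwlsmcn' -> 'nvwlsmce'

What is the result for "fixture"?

eurt

What's happening: delete the first 3 characters, then swap the first and last characters.
For "fixture", step one produces "ture"; step two turns that into "eurt".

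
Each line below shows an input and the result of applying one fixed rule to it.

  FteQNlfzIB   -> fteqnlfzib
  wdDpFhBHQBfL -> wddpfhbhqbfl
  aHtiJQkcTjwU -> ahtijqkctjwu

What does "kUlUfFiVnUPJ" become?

The rule is to convert every letter to lowercase.
So "kUlUfFiVnUPJ" becomes "kuluffivnupj".

kuluffivnupj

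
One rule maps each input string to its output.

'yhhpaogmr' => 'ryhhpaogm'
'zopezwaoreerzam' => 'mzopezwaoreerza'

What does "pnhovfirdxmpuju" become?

upnhovfirdxmpuj

In each case the input is transformed by: move the last character to the front.
"pnhovfirdxmpuju" → "upnhovfirdxmpuj".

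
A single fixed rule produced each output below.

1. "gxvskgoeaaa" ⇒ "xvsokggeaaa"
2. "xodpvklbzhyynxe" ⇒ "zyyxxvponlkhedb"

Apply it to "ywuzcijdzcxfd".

zzyxwujifddcc

Looking at the pairs, the operation is to sort the characters into reverse alphabetical order.
On "ywuzcijdzcxfd" that produces "zzyxwujifddcc".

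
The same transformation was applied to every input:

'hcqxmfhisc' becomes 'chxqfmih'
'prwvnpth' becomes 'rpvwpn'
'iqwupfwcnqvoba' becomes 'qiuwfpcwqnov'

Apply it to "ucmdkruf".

cudmrk

The rule is to swap each adjacent pair of characters (1↔2, 3↔4, ...), then delete the last 2 characters.
For "ucmdkruf", step one produces "cudmrkfu"; step two turns that into "cudmrk".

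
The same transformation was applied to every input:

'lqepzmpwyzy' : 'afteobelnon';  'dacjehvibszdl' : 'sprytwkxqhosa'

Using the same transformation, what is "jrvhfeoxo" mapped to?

Rule — shift every letter 11 places backward in the alphabet (wrapping around).
"jrvhfeoxo" → "ygkwutdmd".

ygkwutdmd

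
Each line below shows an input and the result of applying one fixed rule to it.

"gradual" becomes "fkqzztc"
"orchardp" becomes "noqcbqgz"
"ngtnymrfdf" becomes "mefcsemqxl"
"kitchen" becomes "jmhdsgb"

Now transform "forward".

The transformation: shift every letter 1 place backward in the alphabet (wrapping around), then take characters alternately from the front and the back (1st, last, 2nd, 2nd-last, ...).
For "forward", step one produces "enqvzqc"; step two turns that into "ecnqqzv".

ecnqqzv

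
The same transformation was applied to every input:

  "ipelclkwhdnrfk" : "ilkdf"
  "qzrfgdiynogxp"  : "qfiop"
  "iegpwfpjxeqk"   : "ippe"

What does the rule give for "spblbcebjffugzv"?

The transformation: keep one character in every 3, starting at position 1 (positions 1st, 4th, 7th, ...).
On "spblbcebjffugzv" that produces "slefg".

slefg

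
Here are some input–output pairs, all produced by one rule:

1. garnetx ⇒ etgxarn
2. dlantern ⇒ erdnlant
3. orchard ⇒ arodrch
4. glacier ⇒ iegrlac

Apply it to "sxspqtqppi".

Looking at the pairs, the operation is to swap the first and last characters, then move the last 3 characters to the front (rotate right by 3).
Applying both steps to "sxspqtqppi": "ixspqtqpps", then "ppsixspqtq".

ppsixspqtq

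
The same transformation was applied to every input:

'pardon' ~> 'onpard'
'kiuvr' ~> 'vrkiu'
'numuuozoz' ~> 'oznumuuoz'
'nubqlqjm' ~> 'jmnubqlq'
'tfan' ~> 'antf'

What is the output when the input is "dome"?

Looking at the pairs, the operation is to move the last 2 characters to the front (rotate right by 2).
So "dome" becomes "medo".

medo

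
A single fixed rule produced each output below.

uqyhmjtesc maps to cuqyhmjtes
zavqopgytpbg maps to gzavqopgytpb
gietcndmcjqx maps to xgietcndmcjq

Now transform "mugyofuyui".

Each output is the input with this applied: move the last character to the front.
For "mugyofuyui" the result is "imugyofuyu".

imugyofuyu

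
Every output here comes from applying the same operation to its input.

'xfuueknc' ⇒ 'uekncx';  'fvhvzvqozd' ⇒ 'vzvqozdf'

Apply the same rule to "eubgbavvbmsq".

Each output is the input with this applied: move the first 3 characters to the end (rotate left by 3), then delete the last 2 characters.
Working it through for "eubgbavvbmsq": intermediate "gbavvbmsqeub", final "gbavvbmsqe".

gbavvbmsqe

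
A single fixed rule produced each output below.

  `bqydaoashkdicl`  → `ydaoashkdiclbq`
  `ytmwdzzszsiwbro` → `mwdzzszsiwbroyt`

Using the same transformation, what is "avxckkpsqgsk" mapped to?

xckkpsqgskav

What's happening: move the first 2 characters to the end (rotate left by 2).
So "avxckkpsqgsk" becomes "xckkpsqgskav".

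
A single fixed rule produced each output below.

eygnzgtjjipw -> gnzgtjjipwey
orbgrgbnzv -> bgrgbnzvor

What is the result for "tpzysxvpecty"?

Each output is the input with this applied: move the first 2 characters to the end (rotate left by 2).
For "tpzysxvpecty" the result is "zysxvpectytp".

zysxvpectytp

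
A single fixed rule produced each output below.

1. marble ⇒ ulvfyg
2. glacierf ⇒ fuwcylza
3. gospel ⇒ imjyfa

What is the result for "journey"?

The pattern: shift every letter 6 places backward in the alphabet (wrapping around), then move the first character to the end.
For "journey" the result is "iolhysd".

iolhysd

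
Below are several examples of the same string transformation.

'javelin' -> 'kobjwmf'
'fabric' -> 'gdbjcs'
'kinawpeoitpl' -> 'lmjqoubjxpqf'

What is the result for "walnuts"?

xtbumvo

The transformation: shift every letter 1 place forward in the alphabet (wrapping around), then take characters alternately from the front and the back (1st, last, 2nd, 2nd-last, ...).
Starting from "walnuts": after the first operation, "xbmovut"; after the second, "xtbumvo".
(Check on "fabric": → "gbcsjd" → "gdbjcs" ✓)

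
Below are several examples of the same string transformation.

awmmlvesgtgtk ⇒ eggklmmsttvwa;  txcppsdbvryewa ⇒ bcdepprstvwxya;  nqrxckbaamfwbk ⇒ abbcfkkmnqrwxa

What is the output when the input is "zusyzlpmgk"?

klmpsuyzzg

Each output is the input with this applied: sort the characters into alphabetical order, then move the first character to the end.
Applying that to "zusyzlpmgk" gives "klmpsuyzzg".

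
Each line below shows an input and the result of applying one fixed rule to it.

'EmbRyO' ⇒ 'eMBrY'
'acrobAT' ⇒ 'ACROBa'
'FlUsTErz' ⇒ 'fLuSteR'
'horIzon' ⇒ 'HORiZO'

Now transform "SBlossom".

sbLOSSO

Looking at the pairs, the operation is to flip the case of every letter, then delete the last character.
Starting from "SBlossom": after the first operation, "sbLOSSOM"; after the second, "sbLOSSO".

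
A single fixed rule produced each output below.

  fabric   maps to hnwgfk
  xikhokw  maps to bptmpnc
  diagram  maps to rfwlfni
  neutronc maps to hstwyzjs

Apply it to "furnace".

jhfswzk

Looking at the pairs, the operation is to reverse the string, then shift every letter 5 places forward in the alphabet (wrapping around).
Starting from "furnace": after the first operation, "ecanruf"; after the second, "jhfswzk".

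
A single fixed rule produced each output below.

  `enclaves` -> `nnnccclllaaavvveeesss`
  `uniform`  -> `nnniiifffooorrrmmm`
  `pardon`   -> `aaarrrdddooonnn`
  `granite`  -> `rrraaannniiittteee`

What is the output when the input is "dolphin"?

Rule — delete the first character, then repeat every character 3 times.
Doing the same to "dolphin": "ooolllppphhhiiinnn".

ooolllppphhhiiinnn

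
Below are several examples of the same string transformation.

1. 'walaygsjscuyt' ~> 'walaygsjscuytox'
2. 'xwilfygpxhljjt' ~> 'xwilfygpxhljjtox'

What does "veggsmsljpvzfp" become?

What's happening: append "ox".
Doing the same to "veggsmsljpvzfp": "veggsmsljpvzfpox".

veggsmsljpvzfpox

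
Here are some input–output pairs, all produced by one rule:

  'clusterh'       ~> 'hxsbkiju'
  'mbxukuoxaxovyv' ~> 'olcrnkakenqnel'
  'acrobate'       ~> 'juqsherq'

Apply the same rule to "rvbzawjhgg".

wwhlrpqmzx

Rule — shift every letter 10 places backward in the alphabet (wrapping around), then move the last 2 characters to the front (rotate right by 2).
Working it through for "rvbzawjhgg": intermediate "hlrpqmzxww", final "wwhlrpqmzx".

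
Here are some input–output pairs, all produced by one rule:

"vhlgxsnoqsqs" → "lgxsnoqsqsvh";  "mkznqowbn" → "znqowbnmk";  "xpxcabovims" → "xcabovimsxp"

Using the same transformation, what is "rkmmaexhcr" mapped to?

mmaexhcrrk

In each case the input is transformed by: move the first 2 characters to the end (rotate left by 2).
Doing the same to "rkmmaexhcr": "mmaexhcrrk".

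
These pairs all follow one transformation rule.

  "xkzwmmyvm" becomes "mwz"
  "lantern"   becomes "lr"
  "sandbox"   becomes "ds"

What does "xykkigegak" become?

In each case the input is transformed by: sort the characters into alphabetical order, then keep one character in every 3, starting at position 3 (positions 3rd, 6th, 9th, ...).
On "xykkigegak": the first step gives "aeggikkkxy", and the second then gives "gkx".

gkx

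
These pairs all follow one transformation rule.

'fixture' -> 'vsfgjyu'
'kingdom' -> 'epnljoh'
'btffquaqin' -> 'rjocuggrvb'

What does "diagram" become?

Looking at the pairs, the operation is to shift every letter 1 place forward in the alphabet (wrapping around), then move the last 3 characters to the front (rotate right by 3).
Starting from "diagram": after the first operation, "ejbhsbn"; after the second, "sbnejbh".
(Check on "kingdom": → "ljohepn" → "epnljoh" ✓)

sbnejbh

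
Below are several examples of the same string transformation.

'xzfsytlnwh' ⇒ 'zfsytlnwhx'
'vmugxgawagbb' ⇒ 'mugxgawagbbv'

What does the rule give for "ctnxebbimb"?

tnxebbimbc

The pattern: move the first character to the end.
Doing the same to "ctnxebbimb": "tnxebbimbc".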